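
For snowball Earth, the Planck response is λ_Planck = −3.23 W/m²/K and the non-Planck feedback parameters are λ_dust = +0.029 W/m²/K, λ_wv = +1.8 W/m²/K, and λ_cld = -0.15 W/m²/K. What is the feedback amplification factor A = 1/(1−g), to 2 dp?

2.08

Convert to gains: g_dust = 0.029/3.23 = 0.008978; g_wv = 1.8/3.23 = 0.5573; g_cld = -0.15/3.23 = -0.04644.
Total gain g = 0.519838.
A = 1/(1 − 0.519838) = 2.08.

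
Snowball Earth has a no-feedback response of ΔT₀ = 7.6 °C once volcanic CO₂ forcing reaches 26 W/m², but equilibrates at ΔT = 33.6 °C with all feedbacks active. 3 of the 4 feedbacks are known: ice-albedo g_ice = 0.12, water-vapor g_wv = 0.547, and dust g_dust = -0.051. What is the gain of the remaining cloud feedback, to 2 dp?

Amplification A = ΔT/ΔT₀ = 33.6/7.6 = 4.421.
Total gain g = 1 − 1/A = 1 − 1/4.421 = 0.7738.
Known gains sum to 0.12 + 0.547 − 0.051 = 0.616.
g_cld = 0.7738 − 0.616 = 0.16.

0.16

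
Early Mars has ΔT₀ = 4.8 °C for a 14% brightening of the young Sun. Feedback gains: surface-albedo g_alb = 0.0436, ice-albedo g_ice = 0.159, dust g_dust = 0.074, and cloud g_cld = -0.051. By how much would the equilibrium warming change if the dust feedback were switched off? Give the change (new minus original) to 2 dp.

-0.54 °C

Original: g = 0.2256, ΔT = 4.8/(1−0.2256) = 6.1983 °C.
Without dust: g' = 0.1516, ΔT' = 4.8/(1−0.1516) = 5.6577 °C.
Change = 5.6577 − 6.1983 = -0.54 °C.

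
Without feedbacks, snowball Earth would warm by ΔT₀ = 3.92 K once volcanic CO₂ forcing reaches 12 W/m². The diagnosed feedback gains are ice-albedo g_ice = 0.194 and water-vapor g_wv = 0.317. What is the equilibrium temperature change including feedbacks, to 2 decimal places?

8.02 K

Total gain g = 0.194 + 0.317 = 0.511.
Amplification A = 1/(1 − 0.511) = 2.045.
ΔT = 3.92 × 2.045 = 8.02 K.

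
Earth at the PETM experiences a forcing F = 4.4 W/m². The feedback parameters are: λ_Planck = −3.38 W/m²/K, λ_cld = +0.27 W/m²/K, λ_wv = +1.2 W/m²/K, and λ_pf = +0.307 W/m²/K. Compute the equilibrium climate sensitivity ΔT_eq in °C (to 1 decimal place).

2.7 °C

Net feedback parameter λ = (−3.38) + (+0.27) + (+1.2) + (+0.307) = -1.603 W/m²/K.
ΔT = −F/λ = −4.4/(-1.603) = 2.7 °C.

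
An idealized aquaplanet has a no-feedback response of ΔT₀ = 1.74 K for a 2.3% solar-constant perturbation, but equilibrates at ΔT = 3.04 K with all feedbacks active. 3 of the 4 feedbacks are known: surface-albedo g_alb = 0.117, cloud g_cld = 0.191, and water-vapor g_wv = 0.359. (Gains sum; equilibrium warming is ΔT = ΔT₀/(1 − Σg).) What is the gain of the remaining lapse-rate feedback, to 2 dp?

Amplification A = ΔT/ΔT₀ = 3.04/1.74 = 1.747.
Total gain g = 1 − 1/A = 1 − 1/1.747 = 0.4276.
Known gains sum to 0.117 + 0.191 + 0.359 = 0.667.
g_lr = 0.4276 − 0.667 = -0.24.

-0.24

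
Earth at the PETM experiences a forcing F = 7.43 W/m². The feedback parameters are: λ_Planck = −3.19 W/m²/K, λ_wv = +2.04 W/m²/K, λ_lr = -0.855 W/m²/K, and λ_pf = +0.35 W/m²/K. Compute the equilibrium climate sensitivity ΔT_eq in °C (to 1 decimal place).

4.5 °C

Net feedback parameter λ = (−3.19) + (+2.04) + (-0.855) + (+0.35) = -1.655 W/m²/K.
ΔT = −F/λ = −7.43/(-1.655) = 4.5 °C.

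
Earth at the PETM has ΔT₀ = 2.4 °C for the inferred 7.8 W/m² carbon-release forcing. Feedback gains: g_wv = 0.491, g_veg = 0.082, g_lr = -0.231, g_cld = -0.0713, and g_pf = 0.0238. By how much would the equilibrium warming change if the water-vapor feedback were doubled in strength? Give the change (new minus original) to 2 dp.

Original: g = 0.2945, ΔT = 2.4/(1−0.2945) = 3.4018 °C.
With doubled water-vapor: g' = 0.7855, ΔT' = 2.4/(1−0.7855) = 11.1888 °C.
Change = 11.1888 − 3.4018 = 7.79 °C.

7.79 °C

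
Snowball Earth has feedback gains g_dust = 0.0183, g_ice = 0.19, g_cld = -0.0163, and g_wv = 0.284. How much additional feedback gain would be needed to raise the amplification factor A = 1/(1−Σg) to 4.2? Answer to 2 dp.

0.29

Current total gain = 0.476.
Target gain for A = 4.2: g* = 1 − 1/4.2 = 0.7619.
Additional gain needed = 0.7619 − 0.476 = 0.29.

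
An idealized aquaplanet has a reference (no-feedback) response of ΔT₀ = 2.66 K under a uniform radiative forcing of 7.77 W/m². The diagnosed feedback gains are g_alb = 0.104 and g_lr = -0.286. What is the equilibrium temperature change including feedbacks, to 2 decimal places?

Total gain g = 0.104 − 0.286 = -0.182.
Amplification A = 1/(1 + 0.182) = 0.846.
ΔT = 2.66 × 0.846 = 2.25 K.

2.25 K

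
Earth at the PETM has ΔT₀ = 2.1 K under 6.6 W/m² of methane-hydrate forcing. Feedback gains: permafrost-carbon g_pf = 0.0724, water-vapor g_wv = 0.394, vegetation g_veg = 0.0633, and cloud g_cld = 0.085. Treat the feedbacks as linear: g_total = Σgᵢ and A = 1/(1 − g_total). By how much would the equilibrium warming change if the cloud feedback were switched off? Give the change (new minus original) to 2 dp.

-0.99 K

Original: g = 0.6147, ΔT = 2.1/(1−0.6147) = 5.4503 K.
Without cloud: g' = 0.5297, ΔT' = 2.1/(1−0.5297) = 4.4652 K.
Change = 4.4652 − 5.4503 = -0.99 K.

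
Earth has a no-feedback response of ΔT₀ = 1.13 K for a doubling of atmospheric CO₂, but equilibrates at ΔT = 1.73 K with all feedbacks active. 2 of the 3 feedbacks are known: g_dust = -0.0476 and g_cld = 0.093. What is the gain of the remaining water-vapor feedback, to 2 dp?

Amplification A = ΔT/ΔT₀ = 1.73/1.13 = 1.531.
Total gain g = 1 − 1/A = 1 − 1/1.531 = 0.3468.
Known gains sum to -0.0476 + 0.093 = 0.0454.
g_wv = 0.3468 − 0.0454 = 0.30.

0.30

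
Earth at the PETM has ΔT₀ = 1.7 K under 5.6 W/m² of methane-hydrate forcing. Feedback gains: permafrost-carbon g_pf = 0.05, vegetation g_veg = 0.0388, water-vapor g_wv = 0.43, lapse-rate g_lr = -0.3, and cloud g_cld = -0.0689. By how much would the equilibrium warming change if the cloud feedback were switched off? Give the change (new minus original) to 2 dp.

Original: g = 0.1499, ΔT = 1.7/(1−0.1499) = 1.9998 K.
Without cloud: g' = 0.2188, ΔT' = 1.7/(1−0.2188) = 2.1761 K.
Change = 2.1761 − 1.9998 = 0.18 K.

0.18 K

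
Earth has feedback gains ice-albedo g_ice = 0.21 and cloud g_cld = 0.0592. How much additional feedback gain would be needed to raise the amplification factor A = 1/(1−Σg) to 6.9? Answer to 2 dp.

0.59

Current total gain = 0.2692.
Target gain for A = 6.9: g* = 1 − 1/6.9 = 0.8551.
Additional gain needed = 0.8551 − 0.2692 = 0.59.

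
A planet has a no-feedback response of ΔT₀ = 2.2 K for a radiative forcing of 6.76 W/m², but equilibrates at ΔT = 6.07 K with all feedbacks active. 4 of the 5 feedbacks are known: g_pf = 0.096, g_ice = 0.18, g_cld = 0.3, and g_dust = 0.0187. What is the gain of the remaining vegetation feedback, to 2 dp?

Amplification A = ΔT/ΔT₀ = 6.07/2.2 = 2.759.
Total gain g = 1 − 1/A = 1 − 1/2.759 = 0.6375.
Known gains sum to 0.096 + 0.18 + 0.3 + 0.0187 = 0.5947.
g_veg = 0.6375 − 0.5947 = 0.04.

0.04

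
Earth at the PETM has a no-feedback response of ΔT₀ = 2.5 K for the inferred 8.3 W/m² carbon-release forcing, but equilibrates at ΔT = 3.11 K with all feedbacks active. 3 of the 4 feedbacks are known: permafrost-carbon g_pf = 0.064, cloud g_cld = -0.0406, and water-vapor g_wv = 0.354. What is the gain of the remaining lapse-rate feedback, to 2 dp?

Amplification A = ΔT/ΔT₀ = 3.11/2.5 = 1.244.
Total gain g = 1 − 1/A = 1 − 1/1.244 = 0.1961.
Known gains sum to 0.064 − 0.0406 + 0.354 = 0.3774.
g_lr = 0.1961 − 0.3774 = -0.18.

-0.18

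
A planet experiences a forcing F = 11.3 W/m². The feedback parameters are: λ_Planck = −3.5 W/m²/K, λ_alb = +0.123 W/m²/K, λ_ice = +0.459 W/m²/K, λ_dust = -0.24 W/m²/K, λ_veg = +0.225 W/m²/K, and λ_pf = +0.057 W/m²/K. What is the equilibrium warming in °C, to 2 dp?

3.93 °C

Net feedback parameter λ = (−3.5) + (+0.123) + (+0.459) + (-0.24) + (+0.225) + (+0.057) = -2.876 W/m²/K.
ΔT = −F/λ = −11.3/(-2.876) = 3.93 °C.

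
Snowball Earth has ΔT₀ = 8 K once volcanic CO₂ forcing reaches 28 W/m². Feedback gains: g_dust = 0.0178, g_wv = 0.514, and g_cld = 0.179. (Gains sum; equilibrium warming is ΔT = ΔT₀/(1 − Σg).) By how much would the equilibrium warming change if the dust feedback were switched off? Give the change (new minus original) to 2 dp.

-1.60 K

Original: g = 0.7108, ΔT = 8/(1−0.7108) = 27.6625 K.
Without dust: g' = 0.693, ΔT' = 8/(1−0.693) = 26.0586 K.
Change = 26.0586 − 27.6625 = -1.60 K.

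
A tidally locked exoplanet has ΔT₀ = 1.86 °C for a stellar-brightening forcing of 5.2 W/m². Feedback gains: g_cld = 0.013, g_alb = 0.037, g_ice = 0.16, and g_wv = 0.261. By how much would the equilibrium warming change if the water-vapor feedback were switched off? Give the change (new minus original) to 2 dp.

-1.16 °C

Original: g = 0.471, ΔT = 1.86/(1−0.471) = 3.5161 °C.
Without water-vapor: g' = 0.21, ΔT' = 1.86/(1−0.21) = 2.3544 °C.
Change = 2.3544 − 3.5161 = -1.16 °C.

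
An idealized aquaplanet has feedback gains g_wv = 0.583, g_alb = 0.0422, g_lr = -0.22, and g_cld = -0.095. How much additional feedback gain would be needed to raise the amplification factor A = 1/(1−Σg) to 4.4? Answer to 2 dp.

Current total gain = 0.3102.
Target gain for A = 4.4: g* = 1 − 1/4.4 = 0.7727.
Additional gain needed = 0.7727 − 0.3102 = 0.46.

0.46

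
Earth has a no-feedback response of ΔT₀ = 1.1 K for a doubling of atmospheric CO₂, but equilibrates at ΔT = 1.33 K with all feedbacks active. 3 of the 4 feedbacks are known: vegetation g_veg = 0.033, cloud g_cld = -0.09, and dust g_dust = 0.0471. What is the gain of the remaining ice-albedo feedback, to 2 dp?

0.18

Amplification A = ΔT/ΔT₀ = 1.33/1.1 = 1.209.
Total gain g = 1 − 1/A = 1 − 1/1.209 = 0.1729.
Known gains sum to 0.033 − 0.09 + 0.0471 = -0.0099.
g_ice = 0.1729 + 0.0099 = 0.18.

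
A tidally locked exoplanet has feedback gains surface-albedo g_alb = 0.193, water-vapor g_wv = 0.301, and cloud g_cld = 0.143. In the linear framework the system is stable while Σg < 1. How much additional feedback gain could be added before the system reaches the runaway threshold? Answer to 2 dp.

0.36

Current total gain = 0.193 + 0.301 + 0.143 = 0.637.
Margin to runaway = 1 − 0.637 = 0.36.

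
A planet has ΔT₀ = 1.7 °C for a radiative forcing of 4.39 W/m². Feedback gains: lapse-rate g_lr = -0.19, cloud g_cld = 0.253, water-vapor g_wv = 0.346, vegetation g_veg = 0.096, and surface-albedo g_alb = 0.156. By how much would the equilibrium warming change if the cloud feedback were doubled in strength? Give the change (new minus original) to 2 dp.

14.75 °C

Original: g = 0.661, ΔT = 1.7/(1−0.661) = 5.0147 °C.
With doubled cloud: g' = 0.914, ΔT' = 1.7/(1−0.914) = 19.7674 °C.
Change = 19.7674 − 5.0147 = 14.75 °C.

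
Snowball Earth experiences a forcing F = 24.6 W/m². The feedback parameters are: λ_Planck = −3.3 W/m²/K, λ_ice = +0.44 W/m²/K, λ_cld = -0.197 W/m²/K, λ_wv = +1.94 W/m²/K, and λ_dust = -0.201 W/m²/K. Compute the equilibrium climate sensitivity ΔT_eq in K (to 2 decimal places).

18.66 K

Net feedback parameter λ = (−3.3) + (+0.44) + (-0.197) + (+1.94) + (-0.201) = -1.318 W/m²/K.
ΔT = −F/λ = −24.6/(-1.318) = 18.66 K.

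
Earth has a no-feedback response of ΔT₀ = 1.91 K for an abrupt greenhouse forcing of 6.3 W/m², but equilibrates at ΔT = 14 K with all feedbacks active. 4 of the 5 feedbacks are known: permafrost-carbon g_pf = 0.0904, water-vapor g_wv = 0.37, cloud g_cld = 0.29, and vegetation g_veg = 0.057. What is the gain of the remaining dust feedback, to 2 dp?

0.06

Amplification A = ΔT/ΔT₀ = 14/1.91 = 7.33.
Total gain g = 1 − 1/A = 1 − 1/7.33 = 0.8636.
Known gains sum to 0.0904 + 0.37 + 0.29 + 0.057 = 0.8074.
g_dust = 0.8636 − 0.8074 = 0.06.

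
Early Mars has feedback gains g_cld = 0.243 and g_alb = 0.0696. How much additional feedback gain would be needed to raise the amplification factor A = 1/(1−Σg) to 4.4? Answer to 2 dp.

0.46

Current total gain = 0.3126.
Target gain for A = 4.4: g* = 1 − 1/4.4 = 0.7727.
Additional gain needed = 0.7727 − 0.3126 = 0.46.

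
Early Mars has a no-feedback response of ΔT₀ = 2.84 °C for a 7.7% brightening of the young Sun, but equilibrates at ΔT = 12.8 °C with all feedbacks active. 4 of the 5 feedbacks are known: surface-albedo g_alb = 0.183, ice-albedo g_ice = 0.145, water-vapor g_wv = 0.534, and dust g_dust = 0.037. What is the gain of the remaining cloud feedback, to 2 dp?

-0.12

Amplification A = ΔT/ΔT₀ = 12.8/2.84 = 4.507.
Total gain g = 1 − 1/A = 1 − 1/4.507 = 0.7781.
Known gains sum to 0.183 + 0.145 + 0.534 + 0.037 = 0.899.
g_cld = 0.7781 − 0.899 = -0.12.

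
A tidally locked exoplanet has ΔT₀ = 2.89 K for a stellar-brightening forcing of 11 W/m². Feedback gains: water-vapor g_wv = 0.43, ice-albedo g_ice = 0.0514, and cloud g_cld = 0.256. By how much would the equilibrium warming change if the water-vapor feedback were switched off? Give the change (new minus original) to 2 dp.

Original: g = 0.7374, ΔT = 2.89/(1−0.7374) = 11.0053 K.
Without water-vapor: g' = 0.3074, ΔT' = 2.89/(1−0.3074) = 4.1727 K.
Change = 4.1727 − 11.0053 = -6.83 K.

-6.83 K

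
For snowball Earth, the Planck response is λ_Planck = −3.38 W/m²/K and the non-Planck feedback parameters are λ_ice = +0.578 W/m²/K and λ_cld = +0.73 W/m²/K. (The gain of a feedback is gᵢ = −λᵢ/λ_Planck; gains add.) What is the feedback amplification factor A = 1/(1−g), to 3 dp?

Convert to gains: g_ice = 0.578/3.38 = 0.171; g_cld = 0.73/3.38 = 0.216.
Total gain g = 0.387.
A = 1/(1 − 0.387) = 1.631.

1.631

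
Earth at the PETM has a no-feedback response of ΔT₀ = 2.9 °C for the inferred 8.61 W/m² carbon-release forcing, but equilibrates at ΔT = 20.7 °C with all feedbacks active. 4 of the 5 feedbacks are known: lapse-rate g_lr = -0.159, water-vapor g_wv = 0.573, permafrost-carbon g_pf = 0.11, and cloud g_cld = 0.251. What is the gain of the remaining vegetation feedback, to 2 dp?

Amplification A = ΔT/ΔT₀ = 20.7/2.9 = 7.138.
Total gain g = 1 − 1/A = 1 − 1/7.138 = 0.8599.
Known gains sum to -0.159 + 0.573 + 0.11 + 0.251 = 0.775.
g_veg = 0.8599 − 0.775 = 0.08.

0.08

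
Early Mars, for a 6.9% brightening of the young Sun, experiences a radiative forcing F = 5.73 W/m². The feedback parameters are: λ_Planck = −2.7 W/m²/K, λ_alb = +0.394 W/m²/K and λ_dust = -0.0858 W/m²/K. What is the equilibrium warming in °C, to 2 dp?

Net feedback parameter λ = (−2.7) + (+0.394) + (-0.0858) = -2.3918 W/m²/K.
ΔT = −F/λ = −5.73/(-2.3918) = 2.40 °C.

2.40 °C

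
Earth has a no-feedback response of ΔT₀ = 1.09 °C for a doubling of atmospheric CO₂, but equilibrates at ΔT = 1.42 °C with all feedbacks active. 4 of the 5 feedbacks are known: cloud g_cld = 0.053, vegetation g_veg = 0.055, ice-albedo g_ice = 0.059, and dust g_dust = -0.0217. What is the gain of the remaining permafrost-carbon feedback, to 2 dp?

0.09

Amplification A = ΔT/ΔT₀ = 1.42/1.09 = 1.303.
Total gain g = 1 − 1/A = 1 − 1/1.303 = 0.2325.
Known gains sum to 0.053 + 0.055 + 0.059 − 0.0217 = 0.1453.
g_pf = 0.2325 − 0.1453 = 0.09.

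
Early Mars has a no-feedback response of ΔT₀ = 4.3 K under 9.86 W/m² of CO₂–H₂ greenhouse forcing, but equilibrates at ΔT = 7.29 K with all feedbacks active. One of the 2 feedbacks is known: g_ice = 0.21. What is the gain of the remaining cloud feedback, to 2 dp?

0.20

Amplification A = ΔT/ΔT₀ = 7.29/4.3 = 1.695.
Total gain g = 1 − 1/A = 1 − 1/1.695 = 0.41.
The known gain is 0.21.
g_cld = 0.41 − 0.21 = 0.20.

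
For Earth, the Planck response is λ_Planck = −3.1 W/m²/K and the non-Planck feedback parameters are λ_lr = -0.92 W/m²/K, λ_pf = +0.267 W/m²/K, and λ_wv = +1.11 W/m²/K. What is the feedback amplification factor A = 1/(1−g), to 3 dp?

1.173

Convert to gains: g_lr = -0.92/3.1 = -0.2968; g_pf = 0.267/3.1 = 0.08613; g_wv = 1.11/3.1 = 0.3581.
Total gain g = 0.14743.
A = 1/(1 − 0.14743) = 1.173.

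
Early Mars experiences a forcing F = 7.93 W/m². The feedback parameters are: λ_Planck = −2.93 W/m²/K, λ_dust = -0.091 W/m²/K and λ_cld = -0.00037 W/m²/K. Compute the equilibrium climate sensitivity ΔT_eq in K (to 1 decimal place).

2.6 K

Net feedback parameter λ = (−2.93) + (-0.091) + (-0.00037) = -3.02137 W/m²/K.
ΔT = −F/λ = −7.93/(-3.02137) = 2.6 K.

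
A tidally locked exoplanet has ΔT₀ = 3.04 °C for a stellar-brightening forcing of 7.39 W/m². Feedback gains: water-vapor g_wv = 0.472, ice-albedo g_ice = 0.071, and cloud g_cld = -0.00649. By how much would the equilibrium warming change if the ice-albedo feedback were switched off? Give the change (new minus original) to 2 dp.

-0.87 °C

Original: g = 0.53651, ΔT = 3.04/(1−0.53651) = 6.5589 °C.
Without ice-albedo: g' = 0.46551, ΔT' = 3.04/(1−0.46551) = 5.6877 °C.
Change = 5.6877 − 6.5589 = -0.87 °C.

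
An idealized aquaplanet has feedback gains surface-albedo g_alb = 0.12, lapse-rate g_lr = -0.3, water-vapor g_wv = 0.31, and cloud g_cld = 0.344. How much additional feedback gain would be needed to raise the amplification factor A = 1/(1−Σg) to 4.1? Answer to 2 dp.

0.28

Current total gain = 0.474.
Target gain for A = 4.1: g* = 1 − 1/4.1 = 0.7561.
Additional gain needed = 0.7561 − 0.474 = 0.28.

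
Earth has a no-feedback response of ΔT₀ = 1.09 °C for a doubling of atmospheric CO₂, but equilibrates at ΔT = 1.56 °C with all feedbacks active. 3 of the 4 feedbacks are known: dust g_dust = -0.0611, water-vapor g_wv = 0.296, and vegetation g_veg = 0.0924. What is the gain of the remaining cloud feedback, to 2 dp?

Amplification A = ΔT/ΔT₀ = 1.56/1.09 = 1.431.
Total gain g = 1 − 1/A = 1 − 1/1.431 = 0.3012.
Known gains sum to -0.0611 + 0.296 + 0.0924 = 0.3273.
g_cld = 0.3012 − 0.3273 = -0.03.

-0.03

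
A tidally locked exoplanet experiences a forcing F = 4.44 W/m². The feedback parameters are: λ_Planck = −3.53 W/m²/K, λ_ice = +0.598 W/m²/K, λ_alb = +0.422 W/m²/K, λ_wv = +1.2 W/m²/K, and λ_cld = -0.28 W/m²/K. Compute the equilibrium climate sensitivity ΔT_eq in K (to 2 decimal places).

Net feedback parameter λ = (−3.53) + (+0.598) + (+0.422) + (+1.2) + (-0.28) = -1.59 W/m²/K.
ΔT = −F/λ = −4.44/(-1.59) = 2.79 K.

2.79 K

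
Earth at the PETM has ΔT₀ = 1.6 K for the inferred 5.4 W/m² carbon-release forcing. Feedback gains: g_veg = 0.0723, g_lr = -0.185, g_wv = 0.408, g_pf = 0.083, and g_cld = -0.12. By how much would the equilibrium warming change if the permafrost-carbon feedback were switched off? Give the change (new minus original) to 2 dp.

Original: g = 0.2583, ΔT = 1.6/(1−0.2583) = 2.1572 K.
Without permafrost-carbon: g' = 0.1753, ΔT' = 1.6/(1−0.1753) = 1.9401 K.
Change = 1.9401 − 2.1572 = -0.22 K.

-0.22 K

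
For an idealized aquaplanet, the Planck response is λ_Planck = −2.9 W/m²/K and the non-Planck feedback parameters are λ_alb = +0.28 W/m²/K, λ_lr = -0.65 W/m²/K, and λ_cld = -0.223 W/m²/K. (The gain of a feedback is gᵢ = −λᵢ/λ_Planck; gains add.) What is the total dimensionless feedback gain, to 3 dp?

-0.204

Convert to gains: g_alb = 0.28/2.9 = 0.09655; g_lr = -0.65/2.9 = -0.2241; g_cld = -0.223/2.9 = -0.0769.
Total gain g = -0.20445.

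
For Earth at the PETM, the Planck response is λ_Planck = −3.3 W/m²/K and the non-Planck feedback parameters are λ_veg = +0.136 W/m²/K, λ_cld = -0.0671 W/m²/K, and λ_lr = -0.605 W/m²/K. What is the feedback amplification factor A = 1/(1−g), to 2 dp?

0.86

Convert to gains: g_veg = 0.136/3.3 = 0.04121; g_cld = -0.0671/3.3 = -0.02033; g_lr = -0.605/3.3 = -0.1833.
Total gain g = -0.16242.
A = 1/(1 + 0.16242) = 0.86.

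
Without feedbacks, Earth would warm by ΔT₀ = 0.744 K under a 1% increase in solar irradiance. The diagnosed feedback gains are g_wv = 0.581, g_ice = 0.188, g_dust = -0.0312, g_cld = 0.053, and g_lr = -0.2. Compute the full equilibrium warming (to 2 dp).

Total gain g = 0.581 + 0.188 − 0.0312 + 0.053 − 0.2 = 0.5908.
Amplification A = 1/(1 − 0.5908) = 2.444.
ΔT = 0.744 × 2.444 = 1.82 K.

1.82 K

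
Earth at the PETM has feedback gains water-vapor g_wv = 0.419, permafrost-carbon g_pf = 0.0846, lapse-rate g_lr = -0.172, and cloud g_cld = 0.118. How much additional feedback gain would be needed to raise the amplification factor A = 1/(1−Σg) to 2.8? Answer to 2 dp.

Current total gain = 0.4496.
Target gain for A = 2.8: g* = 1 − 1/2.8 = 0.6429.
Additional gain needed = 0.6429 − 0.4496 = 0.19.

0.19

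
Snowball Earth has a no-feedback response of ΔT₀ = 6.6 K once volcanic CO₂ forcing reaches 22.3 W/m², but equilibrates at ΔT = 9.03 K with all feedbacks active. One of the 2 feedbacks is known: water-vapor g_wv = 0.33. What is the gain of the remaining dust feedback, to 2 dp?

-0.06

Amplification A = ΔT/ΔT₀ = 9.03/6.6 = 1.368.
Total gain g = 1 − 1/A = 1 − 1/1.368 = 0.269.
The known gain is 0.33.
g_dust = 0.269 − 0.33 = -0.06.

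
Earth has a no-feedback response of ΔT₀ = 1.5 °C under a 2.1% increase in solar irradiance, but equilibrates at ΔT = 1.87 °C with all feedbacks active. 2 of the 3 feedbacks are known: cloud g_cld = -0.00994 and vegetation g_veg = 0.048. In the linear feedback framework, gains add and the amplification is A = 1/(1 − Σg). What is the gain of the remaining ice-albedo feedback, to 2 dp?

0.16

Amplification A = ΔT/ΔT₀ = 1.87/1.5 = 1.247.
Total gain g = 1 − 1/A = 1 − 1/1.247 = 0.1981.
Known gains sum to -0.00994 + 0.048 = 0.03806.
g_ice = 0.1981 − 0.03806 = 0.16.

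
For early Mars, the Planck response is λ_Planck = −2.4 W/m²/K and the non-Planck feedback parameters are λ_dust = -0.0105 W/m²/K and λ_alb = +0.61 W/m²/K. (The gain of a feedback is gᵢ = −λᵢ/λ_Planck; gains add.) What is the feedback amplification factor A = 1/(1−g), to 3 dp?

Convert to gains: g_dust = -0.0105/2.4 = -0.004375; g_alb = 0.61/2.4 = 0.2542.
Total gain g = 0.249825.
A = 1/(1 − 0.249825) = 1.333.

1.333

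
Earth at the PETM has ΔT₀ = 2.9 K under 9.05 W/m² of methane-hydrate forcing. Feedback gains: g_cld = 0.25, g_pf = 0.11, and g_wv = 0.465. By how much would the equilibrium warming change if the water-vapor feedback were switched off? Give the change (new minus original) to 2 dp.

Original: g = 0.825, ΔT = 2.9/(1−0.825) = 16.5714 K.
Without water-vapor: g' = 0.36, ΔT' = 2.9/(1−0.36) = 4.5313 K.
Change = 4.5313 − 16.5714 = -12.04 K.

-12.04 K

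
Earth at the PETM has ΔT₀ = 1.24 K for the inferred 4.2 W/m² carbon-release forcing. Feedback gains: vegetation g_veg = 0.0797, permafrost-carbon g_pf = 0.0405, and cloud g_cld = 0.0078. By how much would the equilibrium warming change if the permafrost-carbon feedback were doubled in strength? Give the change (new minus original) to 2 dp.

Original: g = 0.128, ΔT = 1.24/(1−0.128) = 1.4220 K.
With doubled permafrost-carbon: g' = 0.1685, ΔT' = 1.24/(1−0.1685) = 1.4913 K.
Change = 1.4913 − 1.4220 = 0.07 K.

0.07 K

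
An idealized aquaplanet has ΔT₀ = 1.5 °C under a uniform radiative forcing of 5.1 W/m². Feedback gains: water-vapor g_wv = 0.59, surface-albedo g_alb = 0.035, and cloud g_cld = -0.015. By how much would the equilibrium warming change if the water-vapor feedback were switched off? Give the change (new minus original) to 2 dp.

-2.32 °C

Original: g = 0.61, ΔT = 1.5/(1−0.61) = 3.8462 °C.
Without water-vapor: g' = 0.02, ΔT' = 1.5/(1−0.02) = 1.5306 °C.
Change = 1.5306 − 3.8462 = -2.32 °C.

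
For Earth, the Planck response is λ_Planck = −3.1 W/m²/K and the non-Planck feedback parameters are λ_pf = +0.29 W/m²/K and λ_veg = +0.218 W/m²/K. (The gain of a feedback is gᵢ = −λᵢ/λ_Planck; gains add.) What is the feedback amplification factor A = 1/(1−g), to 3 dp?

Convert to gains: g_pf = 0.29/3.1 = 0.09355; g_veg = 0.218/3.1 = 0.07032.
Total gain g = 0.16387.
A = 1/(1 − 0.16387) = 1.196.

1.196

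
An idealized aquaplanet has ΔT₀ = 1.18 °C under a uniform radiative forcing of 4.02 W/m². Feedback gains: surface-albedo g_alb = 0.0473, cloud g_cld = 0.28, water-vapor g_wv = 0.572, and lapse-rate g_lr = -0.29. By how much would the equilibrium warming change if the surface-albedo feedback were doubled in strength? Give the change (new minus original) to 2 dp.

Original: g = 0.6093, ΔT = 1.18/(1−0.6093) = 3.0202 °C.
With doubled surface-albedo: g' = 0.6566, ΔT' = 1.18/(1−0.6566) = 3.4362 °C.
Change = 3.4362 − 3.0202 = 0.42 °C.

0.42 °C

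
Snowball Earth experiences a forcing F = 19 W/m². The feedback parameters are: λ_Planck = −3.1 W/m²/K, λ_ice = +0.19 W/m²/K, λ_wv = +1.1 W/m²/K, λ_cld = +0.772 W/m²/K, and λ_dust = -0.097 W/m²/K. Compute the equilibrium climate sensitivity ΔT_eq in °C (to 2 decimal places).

16.74 °C

Net feedback parameter λ = (−3.1) + (+0.19) + (+1.1) + (+0.772) + (-0.097) = -1.135 W/m²/K.
ΔT = −F/λ = −19/(-1.135) = 16.74 °C.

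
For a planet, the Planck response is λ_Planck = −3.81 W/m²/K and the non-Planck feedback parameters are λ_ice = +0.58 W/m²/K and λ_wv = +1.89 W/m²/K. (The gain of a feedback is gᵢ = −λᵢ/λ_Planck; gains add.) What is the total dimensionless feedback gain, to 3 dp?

0.648

Convert to gains: g_ice = 0.58/3.81 = 0.1522; g_wv = 1.89/3.81 = 0.4961.
Total gain g = 0.6483.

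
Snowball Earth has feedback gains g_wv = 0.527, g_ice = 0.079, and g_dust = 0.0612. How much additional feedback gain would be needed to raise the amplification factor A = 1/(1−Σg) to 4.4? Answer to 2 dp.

0.11

Current total gain = 0.6672.
Target gain for A = 4.4: g* = 1 − 1/4.4 = 0.7727.
Additional gain needed = 0.7727 − 0.6672 = 0.11.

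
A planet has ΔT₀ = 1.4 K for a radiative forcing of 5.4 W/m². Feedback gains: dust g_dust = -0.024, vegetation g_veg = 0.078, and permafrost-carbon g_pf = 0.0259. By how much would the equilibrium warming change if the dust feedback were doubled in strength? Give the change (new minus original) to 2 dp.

-0.04 K

Original: g = 0.0799, ΔT = 1.4/(1−0.0799) = 1.5216 K.
With doubled dust: g' = 0.0559, ΔT' = 1.4/(1−0.0559) = 1.4829 K.
Change = 1.4829 − 1.5216 = -0.04 K.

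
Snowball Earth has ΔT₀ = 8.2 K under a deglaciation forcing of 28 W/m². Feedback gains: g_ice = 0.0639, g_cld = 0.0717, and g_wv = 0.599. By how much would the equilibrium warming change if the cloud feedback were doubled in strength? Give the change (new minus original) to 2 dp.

Original: g = 0.7346, ΔT = 8.2/(1−0.7346) = 30.8968 K.
With doubled cloud: g' = 0.8063, ΔT' = 8.2/(1−0.8063) = 42.3335 K.
Change = 42.3335 − 30.8968 = 11.44 K.

11.44 K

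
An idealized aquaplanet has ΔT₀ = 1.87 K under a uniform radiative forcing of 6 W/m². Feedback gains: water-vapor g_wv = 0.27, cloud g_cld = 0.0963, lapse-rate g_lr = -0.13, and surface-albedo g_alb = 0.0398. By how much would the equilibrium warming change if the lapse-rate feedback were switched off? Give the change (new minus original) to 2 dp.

Original: g = 0.2761, ΔT = 1.87/(1−0.2761) = 2.5832 K.
Without lapse-rate: g' = 0.4061, ΔT' = 1.87/(1−0.4061) = 3.1487 K.
Change = 3.1487 − 2.5832 = 0.57 K.

0.57 K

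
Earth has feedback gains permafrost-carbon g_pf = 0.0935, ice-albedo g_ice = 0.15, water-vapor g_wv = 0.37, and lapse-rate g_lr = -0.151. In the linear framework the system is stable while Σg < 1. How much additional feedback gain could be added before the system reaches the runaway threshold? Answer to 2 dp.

Current total gain = 0.0935 + 0.15 + 0.37 − 0.151 = 0.4625.
Margin to runaway = 1 − 0.4625 = 0.54.

0.54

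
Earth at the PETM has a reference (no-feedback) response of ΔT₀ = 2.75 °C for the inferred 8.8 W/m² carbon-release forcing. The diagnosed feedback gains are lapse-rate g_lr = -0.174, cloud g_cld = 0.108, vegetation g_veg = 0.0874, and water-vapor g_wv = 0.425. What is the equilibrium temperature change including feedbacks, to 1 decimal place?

Total gain g = -0.174 + 0.108 + 0.0874 + 0.425 = 0.4464.
Amplification A = 1/(1 − 0.4464) = 1.806.
ΔT = 2.75 × 1.806 = 5.0 °C.

5.0 °C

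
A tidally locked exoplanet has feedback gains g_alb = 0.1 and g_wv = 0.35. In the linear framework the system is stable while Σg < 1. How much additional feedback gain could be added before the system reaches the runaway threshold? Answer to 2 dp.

Current total gain = 0.1 + 0.35 = 0.45.
Margin to runaway = 1 − 0.45 = 0.55.

0.55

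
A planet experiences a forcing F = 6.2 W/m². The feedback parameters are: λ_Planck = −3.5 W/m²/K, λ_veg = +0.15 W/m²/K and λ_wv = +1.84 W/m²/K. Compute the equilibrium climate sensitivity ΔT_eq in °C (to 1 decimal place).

Net feedback parameter λ = (−3.5) + (+0.15) + (+1.84) = -1.51 W/m²/K.
ΔT = −F/λ = −6.2/(-1.51) = 4.1 °C.

4.1 °C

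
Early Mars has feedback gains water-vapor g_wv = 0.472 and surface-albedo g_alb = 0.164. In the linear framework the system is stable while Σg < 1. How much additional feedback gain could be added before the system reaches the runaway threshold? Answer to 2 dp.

Current total gain = 0.472 + 0.164 = 0.636.
Margin to runaway = 1 − 0.636 = 0.36.

0.36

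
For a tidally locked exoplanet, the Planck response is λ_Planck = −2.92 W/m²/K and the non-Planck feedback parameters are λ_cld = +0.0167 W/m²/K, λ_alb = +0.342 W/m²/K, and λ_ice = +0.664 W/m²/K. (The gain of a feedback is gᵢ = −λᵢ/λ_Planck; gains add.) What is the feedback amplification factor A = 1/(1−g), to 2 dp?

1.54

Convert to gains: g_cld = 0.0167/2.92 = 0.005719; g_alb = 0.342/2.92 = 0.1171; g_ice = 0.664/2.92 = 0.2274.
Total gain g = 0.350219.
A = 1/(1 − 0.350219) = 1.54.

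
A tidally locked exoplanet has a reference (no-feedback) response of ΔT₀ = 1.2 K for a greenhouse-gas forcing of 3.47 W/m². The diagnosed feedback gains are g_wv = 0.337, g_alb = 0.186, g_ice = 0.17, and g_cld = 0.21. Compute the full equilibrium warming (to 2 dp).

Total gain g = 0.337 + 0.186 + 0.17 + 0.21 = 0.903.
Amplification A = 1/(1 − 0.903) = 10.31.
ΔT = 1.2 × 10.31 = 12.37 K.

12.37 K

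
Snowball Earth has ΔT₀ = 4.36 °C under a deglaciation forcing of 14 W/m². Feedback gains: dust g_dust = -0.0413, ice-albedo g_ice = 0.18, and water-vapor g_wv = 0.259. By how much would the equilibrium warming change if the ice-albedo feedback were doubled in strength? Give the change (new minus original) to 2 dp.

Original: g = 0.3977, ΔT = 4.36/(1−0.3977) = 7.2389 °C.
With doubled ice-albedo: g' = 0.5777, ΔT' = 4.36/(1−0.5777) = 10.3244 °C.
Change = 10.3244 − 7.2389 = 3.09 °C.

3.09 °C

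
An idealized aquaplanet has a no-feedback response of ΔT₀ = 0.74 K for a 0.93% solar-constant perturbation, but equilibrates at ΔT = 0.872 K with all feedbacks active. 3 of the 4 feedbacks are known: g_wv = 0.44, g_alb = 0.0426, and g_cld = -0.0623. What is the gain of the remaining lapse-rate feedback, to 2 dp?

-0.27

Amplification A = ΔT/ΔT₀ = 0.872/0.74 = 1.178.
Total gain g = 1 − 1/A = 1 − 1/1.178 = 0.1511.
Known gains sum to 0.44 + 0.0426 − 0.0623 = 0.4203.
g_lr = 0.1511 − 0.4203 = -0.27.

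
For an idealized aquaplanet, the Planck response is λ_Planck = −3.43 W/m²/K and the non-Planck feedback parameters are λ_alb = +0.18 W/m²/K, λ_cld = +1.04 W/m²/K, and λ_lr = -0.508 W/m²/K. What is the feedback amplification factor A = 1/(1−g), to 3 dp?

1.262

Convert to gains: g_alb = 0.18/3.43 = 0.05248; g_cld = 1.04/3.43 = 0.3032; g_lr = -0.508/3.43 = -0.1481.
Total gain g = 0.20758.
A = 1/(1 − 0.20758) = 1.262.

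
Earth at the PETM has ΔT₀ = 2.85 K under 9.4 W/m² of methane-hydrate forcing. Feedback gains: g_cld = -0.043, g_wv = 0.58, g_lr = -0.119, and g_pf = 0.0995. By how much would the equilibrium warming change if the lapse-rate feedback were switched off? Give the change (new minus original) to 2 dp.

Original: g = 0.5175, ΔT = 2.85/(1−0.5175) = 5.9067 K.
Without lapse-rate: g' = 0.6365, ΔT' = 2.85/(1−0.6365) = 7.8404 K.
Change = 7.8404 − 5.9067 = 1.93 K.

1.93 K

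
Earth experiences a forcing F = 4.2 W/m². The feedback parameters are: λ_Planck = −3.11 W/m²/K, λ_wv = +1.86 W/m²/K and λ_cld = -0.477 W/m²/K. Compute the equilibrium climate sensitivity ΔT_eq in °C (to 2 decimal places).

2.43 °C

Net feedback parameter λ = (−3.11) + (+1.86) + (-0.477) = -1.727 W/m²/K.
ΔT = −F/λ = −4.2/(-1.727) = 2.43 °C.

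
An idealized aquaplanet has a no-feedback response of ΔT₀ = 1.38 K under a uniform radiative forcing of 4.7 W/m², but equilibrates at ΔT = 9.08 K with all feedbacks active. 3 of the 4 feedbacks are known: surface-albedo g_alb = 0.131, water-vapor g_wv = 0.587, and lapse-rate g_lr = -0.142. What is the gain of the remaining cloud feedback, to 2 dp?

Amplification A = ΔT/ΔT₀ = 9.08/1.38 = 6.58.
Total gain g = 1 − 1/A = 1 − 1/6.58 = 0.848.
Known gains sum to 0.131 + 0.587 − 0.142 = 0.576.
g_cld = 0.848 − 0.576 = 0.27.

0.27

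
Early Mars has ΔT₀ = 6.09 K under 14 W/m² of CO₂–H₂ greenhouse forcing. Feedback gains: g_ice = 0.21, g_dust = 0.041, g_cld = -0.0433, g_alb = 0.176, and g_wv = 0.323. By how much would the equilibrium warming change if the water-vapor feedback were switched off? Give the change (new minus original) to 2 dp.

-10.88 K

Original: g = 0.7067, ΔT = 6.09/(1−0.7067) = 20.7637 K.
Without water-vapor: g' = 0.3837, ΔT' = 6.09/(1−0.3837) = 9.8816 K.
Change = 9.8816 − 20.7637 = -10.88 K.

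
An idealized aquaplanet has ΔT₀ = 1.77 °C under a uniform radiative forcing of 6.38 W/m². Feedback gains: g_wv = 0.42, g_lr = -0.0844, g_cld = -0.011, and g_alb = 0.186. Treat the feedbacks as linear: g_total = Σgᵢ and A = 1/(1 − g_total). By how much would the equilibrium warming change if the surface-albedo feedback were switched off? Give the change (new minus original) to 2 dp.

Original: g = 0.5106, ΔT = 1.77/(1−0.5106) = 3.6167 °C.
Without surface-albedo: g' = 0.3246, ΔT' = 1.77/(1−0.3246) = 2.6207 °C.
Change = 2.6207 − 3.6167 = -1.00 °C.

-1.00 °C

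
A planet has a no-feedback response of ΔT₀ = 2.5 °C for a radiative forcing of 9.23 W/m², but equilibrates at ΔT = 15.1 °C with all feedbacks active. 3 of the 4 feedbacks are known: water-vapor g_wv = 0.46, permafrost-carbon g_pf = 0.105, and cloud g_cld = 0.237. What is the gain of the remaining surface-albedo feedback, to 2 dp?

Amplification A = ΔT/ΔT₀ = 15.1/2.5 = 6.04.
Total gain g = 1 − 1/A = 1 − 1/6.04 = 0.8344.
Known gains sum to 0.46 + 0.105 + 0.237 = 0.802.
g_alb = 0.8344 − 0.802 = 0.03.

0.03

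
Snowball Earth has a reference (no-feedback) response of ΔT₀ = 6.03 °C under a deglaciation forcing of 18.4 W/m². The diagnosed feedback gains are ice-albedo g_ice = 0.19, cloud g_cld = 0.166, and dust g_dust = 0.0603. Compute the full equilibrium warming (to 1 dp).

10.3 °C

Total gain g = 0.19 + 0.166 + 0.0603 = 0.4163.
Amplification A = 1/(1 − 0.4163) = 1.713.
ΔT = 6.03 × 1.713 = 10.3 °C.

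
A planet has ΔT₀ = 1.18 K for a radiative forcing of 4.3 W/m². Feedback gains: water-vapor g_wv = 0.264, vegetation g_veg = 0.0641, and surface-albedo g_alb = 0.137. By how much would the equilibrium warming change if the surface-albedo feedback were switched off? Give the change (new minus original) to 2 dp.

-0.45 K

Original: g = 0.4651, ΔT = 1.18/(1−0.4651) = 2.2060 K.
Without surface-albedo: g' = 0.3281, ΔT' = 1.18/(1−0.3281) = 1.7562 K.
Change = 1.7562 − 2.2060 = -0.45 K.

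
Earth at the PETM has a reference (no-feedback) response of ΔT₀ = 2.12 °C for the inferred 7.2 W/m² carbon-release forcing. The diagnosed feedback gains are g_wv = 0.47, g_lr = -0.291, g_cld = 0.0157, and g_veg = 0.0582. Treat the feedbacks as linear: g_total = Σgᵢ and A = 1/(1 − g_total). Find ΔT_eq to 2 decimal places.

2.84 °C

Total gain g = 0.47 − 0.291 + 0.0157 + 0.0582 = 0.2529.
Amplification A = 1/(1 − 0.2529) = 1.339.
ΔT = 2.12 × 1.339 = 2.84 °C.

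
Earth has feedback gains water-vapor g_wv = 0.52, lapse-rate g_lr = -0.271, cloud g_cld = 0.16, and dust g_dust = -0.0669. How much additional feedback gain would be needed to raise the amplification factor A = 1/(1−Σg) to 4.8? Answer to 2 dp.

0.45

Current total gain = 0.3421.
Target gain for A = 4.8: g* = 1 − 1/4.8 = 0.7917.
Additional gain needed = 0.7917 − 0.3421 = 0.45.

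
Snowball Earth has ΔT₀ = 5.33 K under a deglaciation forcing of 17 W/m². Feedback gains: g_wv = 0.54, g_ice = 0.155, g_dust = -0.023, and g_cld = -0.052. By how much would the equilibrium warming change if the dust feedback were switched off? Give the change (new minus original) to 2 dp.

0.90 K

Original: g = 0.62, ΔT = 5.33/(1−0.62) = 14.0263 K.
Without dust: g' = 0.643, ΔT' = 5.33/(1−0.643) = 14.9300 K.
Change = 14.9300 − 14.0263 = 0.90 K.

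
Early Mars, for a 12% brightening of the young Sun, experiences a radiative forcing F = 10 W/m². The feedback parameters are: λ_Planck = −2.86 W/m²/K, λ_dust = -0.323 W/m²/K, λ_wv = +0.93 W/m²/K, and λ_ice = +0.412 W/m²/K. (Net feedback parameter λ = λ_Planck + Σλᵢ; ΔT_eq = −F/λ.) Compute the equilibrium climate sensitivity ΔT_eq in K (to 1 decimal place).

Net feedback parameter λ = (−2.86) + (-0.323) + (+0.93) + (+0.412) = -1.841 W/m²/K.
ΔT = −F/λ = −10/(-1.841) = 5.4 K.

5.4 K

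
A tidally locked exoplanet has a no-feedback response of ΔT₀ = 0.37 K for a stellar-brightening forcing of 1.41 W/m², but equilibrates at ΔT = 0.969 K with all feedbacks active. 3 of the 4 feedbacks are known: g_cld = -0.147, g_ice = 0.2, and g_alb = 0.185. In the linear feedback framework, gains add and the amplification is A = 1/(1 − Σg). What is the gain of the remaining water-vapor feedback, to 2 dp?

0.38

Amplification A = ΔT/ΔT₀ = 0.969/0.37 = 2.619.
Total gain g = 1 − 1/A = 1 − 1/2.619 = 0.6182.
Known gains sum to -0.147 + 0.2 + 0.185 = 0.238.
g_wv = 0.6182 − 0.238 = 0.38.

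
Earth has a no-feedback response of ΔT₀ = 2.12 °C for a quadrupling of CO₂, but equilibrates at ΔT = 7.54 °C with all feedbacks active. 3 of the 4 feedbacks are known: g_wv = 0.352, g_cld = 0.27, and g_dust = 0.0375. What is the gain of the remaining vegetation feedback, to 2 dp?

0.06

Amplification A = ΔT/ΔT₀ = 7.54/2.12 = 3.557.
Total gain g = 1 − 1/A = 1 − 1/3.557 = 0.7189.
Known gains sum to 0.352 + 0.27 + 0.0375 = 0.6595.
g_veg = 0.7189 − 0.6595 = 0.06.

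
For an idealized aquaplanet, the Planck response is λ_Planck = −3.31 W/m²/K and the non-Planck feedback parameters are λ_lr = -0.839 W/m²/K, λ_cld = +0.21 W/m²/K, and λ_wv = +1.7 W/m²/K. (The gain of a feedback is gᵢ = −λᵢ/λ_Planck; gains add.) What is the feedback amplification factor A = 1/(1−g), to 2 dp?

1.48

Convert to gains: g_lr = -0.839/3.31 = -0.2535; g_cld = 0.21/3.31 = 0.06344; g_wv = 1.7/3.31 = 0.5136.
Total gain g = 0.32354.
A = 1/(1 − 0.32354) = 1.48.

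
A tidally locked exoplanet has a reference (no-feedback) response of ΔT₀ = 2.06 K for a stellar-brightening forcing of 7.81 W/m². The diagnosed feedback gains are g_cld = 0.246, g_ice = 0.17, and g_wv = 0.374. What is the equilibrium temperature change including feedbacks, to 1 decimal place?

9.8 K

Total gain g = 0.246 + 0.17 + 0.374 = 0.79.
Amplification A = 1/(1 − 0.79) = 4.762.
ΔT = 2.06 × 4.762 = 9.8 K.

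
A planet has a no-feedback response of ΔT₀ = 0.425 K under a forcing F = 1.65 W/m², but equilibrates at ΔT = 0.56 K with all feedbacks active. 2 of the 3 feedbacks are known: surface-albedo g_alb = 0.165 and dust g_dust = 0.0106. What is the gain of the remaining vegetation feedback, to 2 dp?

0.07

Amplification A = ΔT/ΔT₀ = 0.56/0.425 = 1.318.
Total gain g = 1 − 1/A = 1 − 1/1.318 = 0.2413.
Known gains sum to 0.165 + 0.0106 = 0.1756.
g_veg = 0.2413 − 0.1756 = 0.07.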